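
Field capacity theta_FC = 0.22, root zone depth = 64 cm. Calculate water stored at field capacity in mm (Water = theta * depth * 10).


Step 1: Water (mm) = theta_FC * depth (cm) * 10
Step 2: Water = 0.22 * 64 * 10
Step 3: Water = 140.8 mm

140.8


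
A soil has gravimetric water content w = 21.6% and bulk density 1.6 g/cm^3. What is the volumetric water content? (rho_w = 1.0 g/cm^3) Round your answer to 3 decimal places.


Step 1: theta = (w / 100) * BD / rho_w
Step 2: theta = (21.6 / 100) * 1.6 / 1.0
Step 3: theta = 0.216 * 1.6
Step 4: theta = 0.346

0.346


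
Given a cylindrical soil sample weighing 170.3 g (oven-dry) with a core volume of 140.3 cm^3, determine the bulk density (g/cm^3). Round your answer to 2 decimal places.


Step 1: Identify the formula: BD = dry mass / volume
Step 2: Substitute values: BD = 170.3 / 140.3
Step 3: BD = 1.21 g/cm^3

1.21


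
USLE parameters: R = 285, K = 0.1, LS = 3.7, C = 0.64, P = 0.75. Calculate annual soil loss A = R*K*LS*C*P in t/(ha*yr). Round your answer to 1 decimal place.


Step 1: A = R * K * LS * C * P
Step 2: R * K = 285 * 0.1 = 28.5
Step 3: (R*K) * LS = 28.5 * 3.7 = 105.45
Step 4: * C * P = 105.45 * 0.64 * 0.75 = 50.6
Step 5: A = 50.6 t/(ha*yr)

50.6


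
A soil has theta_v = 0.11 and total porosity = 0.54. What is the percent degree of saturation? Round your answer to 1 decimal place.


Step 1: S = 100 * theta_v / n
Step 2: S = 100 * 0.11 / 0.54
Step 3: S = 20.4%

20.4


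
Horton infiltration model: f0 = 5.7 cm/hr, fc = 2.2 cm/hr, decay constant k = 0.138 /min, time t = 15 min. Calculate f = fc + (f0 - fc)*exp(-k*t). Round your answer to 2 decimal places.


Step 1: f = fc + (f0 - fc) * exp(-k * t)
Step 2: exp(-0.138 * 15) = 0.126186
Step 3: f = 2.2 + (5.7 - 2.2) * 0.126186
Step 4: f = 2.2 + 3.5 * 0.126186
Step 5: f = 2.64 cm/hr

2.64


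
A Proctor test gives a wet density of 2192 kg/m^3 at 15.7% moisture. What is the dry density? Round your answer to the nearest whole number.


Step 1: Dry density = wet density / (1 + w/100)
Step 2: Dry density = 2192 / (1 + 15.7/100)
Step 3: Dry density = 2192 / 1.157
Step 4: Dry density = 1895 kg/m^3

1895


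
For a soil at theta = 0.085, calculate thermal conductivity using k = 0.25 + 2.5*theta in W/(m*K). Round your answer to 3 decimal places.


Step 1: k = 0.25 + 2.5 * theta
Step 2: k = 0.25 + 2.5 * 0.085
Step 3: k = 0.25 + 0.213
Step 4: k = 0.463 W/(m*K)

0.463


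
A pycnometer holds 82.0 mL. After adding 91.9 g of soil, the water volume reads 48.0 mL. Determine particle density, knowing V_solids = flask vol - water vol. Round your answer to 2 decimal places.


Step 1: Volume of solids = flask volume - water volume with soil
Step 2: V_solids = 82.0 - 48.0 = 34.0 mL
Step 3: Particle density = mass / V_solids = 91.9 / 34.0 = 2.7 g/cm^3

2.7


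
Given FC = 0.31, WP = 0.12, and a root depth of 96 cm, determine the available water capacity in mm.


Step 1: Available water = (FC - WP) * depth * 10
Step 2: AW = (0.31 - 0.12) * 96 * 10
Step 3: AW = 0.19 * 96 * 10
Step 4: AW = 182.4 mm

182.4


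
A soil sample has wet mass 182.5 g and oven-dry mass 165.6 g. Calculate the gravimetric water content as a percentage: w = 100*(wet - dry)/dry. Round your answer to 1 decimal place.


Step 1: Water mass = wet - dry = 182.5 - 165.6 = 16.9 g
Step 2: w = 100 * water mass / dry mass
Step 3: w = 100 * 16.9 / 165.6 = 10.2%

10.2


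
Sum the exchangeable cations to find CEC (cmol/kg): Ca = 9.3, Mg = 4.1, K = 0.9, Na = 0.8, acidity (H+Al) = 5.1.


Step 1: CEC = Ca + Mg + K + Na + (H+Al)
Step 2: CEC = 9.3 + 4.1 + 0.9 + 0.8 + 5.1
Step 3: CEC = 20.2 cmol/kg

20.2


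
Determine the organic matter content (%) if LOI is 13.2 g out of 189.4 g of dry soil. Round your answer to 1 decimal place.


Step 1: OM% = 100 * LOI / sample mass
Step 2: OM = 100 * 13.2 / 189.4
Step 3: OM = 7.0%

7.0


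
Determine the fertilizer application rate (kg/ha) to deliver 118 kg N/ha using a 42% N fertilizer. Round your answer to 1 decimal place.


Step 1: Fertilizer rate = target N / (N content / 100)
Step 2: Rate = 118 / (42 / 100)
Step 3: Rate = 118 / 0.42
Step 4: Rate = 281.0 kg/ha

281.0


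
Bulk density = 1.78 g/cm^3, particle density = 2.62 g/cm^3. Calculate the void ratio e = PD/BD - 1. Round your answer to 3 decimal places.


Step 1: e = PD / BD - 1
Step 2: e = 2.62 / 1.78 - 1
Step 3: e = 1.47191 - 1
Step 4: e = 0.472

0.472


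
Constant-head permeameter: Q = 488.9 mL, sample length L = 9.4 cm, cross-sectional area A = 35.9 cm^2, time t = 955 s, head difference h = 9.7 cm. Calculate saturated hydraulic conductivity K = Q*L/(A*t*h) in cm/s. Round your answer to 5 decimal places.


Step 1: K = Q * L / (A * t * h)
Step 2: Numerator = 488.9 * 9.4 = 4595.66
Step 3: Denominator = 35.9 * 955 * 9.7 = 332559.65
Step 4: K = 4595.66 / 332559.65 = 0.01382 cm/s

0.01382


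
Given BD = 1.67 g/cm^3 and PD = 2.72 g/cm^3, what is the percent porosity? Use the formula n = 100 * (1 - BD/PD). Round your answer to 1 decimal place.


Step 1: Formula: n = 100 * (1 - BD / PD)
Step 2: n = 100 * (1 - 1.67 / 2.72)
Step 3: n = 100 * (1 - 0.61397)
Step 4: n = 38.6%

38.6


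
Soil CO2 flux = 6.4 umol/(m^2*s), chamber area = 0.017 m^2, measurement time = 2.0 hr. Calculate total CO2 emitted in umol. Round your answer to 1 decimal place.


Step 1: Convert time to seconds: 2.0 hr * 3600 = 7200.0 s
Step 2: Total = flux * area * time_s
Step 3: Total = 6.4 * 0.017 * 7200.0
Step 4: Total = 783.4 umol

783.4


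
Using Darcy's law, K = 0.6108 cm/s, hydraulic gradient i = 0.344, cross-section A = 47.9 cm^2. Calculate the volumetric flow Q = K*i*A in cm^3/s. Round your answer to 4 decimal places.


Step 1: Apply Darcy's law: Q = K * i * A
Step 2: Q = 0.6108 * 0.344 * 47.9
Step 3: Q = 10.0645 cm^3/s

10.0645


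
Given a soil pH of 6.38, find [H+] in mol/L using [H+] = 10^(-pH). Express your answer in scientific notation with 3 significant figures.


Step 1: [H+] = 10^(-pH)
Step 2: [H+] = 10^(-6.38)
Step 3: [H+] = 4.17e-07 mol/L

4.17e-07


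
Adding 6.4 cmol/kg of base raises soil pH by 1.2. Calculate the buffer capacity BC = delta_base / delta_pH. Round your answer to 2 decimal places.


Step 1: BC = change in base / change in pH
Step 2: BC = 6.4 / 1.2
Step 3: BC = 5.33 cmol/(kg*pH unit)

5.33


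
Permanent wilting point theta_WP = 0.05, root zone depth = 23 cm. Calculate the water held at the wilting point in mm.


Step 1: Water (mm) = theta_WP * depth * 10
Step 2: Water = 0.05 * 23 * 10
Step 3: Water = 11.5 mm

11.5


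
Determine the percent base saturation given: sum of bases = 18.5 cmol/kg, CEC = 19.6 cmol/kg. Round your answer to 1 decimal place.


Step 1: BS = 100 * (sum of bases) / CEC
Step 2: BS = 100 * 18.5 / 19.6
Step 3: BS = 94.4%

94.4


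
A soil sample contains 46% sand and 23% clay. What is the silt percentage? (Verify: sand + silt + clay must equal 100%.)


Step 1: sand + silt + clay = 100%
Step 2: silt = 100 - sand - clay
Step 3: silt = 100 - 46 - 23
Step 4: silt = 31%

31


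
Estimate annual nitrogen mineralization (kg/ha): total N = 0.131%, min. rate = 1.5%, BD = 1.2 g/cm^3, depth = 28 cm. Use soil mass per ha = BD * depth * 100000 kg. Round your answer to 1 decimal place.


Step 1: Soil mass per ha = BD * depth * 100000 = 1.2 * 28 * 100000 = 3360000 kg
Step 2: Total N pool = soil mass * N%/100 = 3360000 * 0.131/100 = 4401.6 kg/ha
Step 3: N mineralized = N pool * rate%/100 = 4401.6 * 1.5/100 = 66.0 kg/ha/yr

66.0


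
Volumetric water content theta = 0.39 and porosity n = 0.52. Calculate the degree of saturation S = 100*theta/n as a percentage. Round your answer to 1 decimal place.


Step 1: S = 100 * theta_v / n
Step 2: S = 100 * 0.39 / 0.52
Step 3: S = 75.0%

75.0


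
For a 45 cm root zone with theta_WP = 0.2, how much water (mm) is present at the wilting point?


Step 1: Water (mm) = theta_WP * depth * 10
Step 2: Water = 0.2 * 45 * 10
Step 3: Water = 90.0 mm

90.0


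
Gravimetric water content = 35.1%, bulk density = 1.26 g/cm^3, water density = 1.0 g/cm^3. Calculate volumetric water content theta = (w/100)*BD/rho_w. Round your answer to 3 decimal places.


Step 1: theta = (w / 100) * BD / rho_w
Step 2: theta = (35.1 / 100) * 1.26 / 1.0
Step 3: theta = 0.351 * 1.26
Step 4: theta = 0.442

0.442


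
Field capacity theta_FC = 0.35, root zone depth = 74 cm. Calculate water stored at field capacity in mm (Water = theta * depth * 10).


Step 1: Water (mm) = theta_FC * depth (cm) * 10
Step 2: Water = 0.35 * 74 * 10
Step 3: Water = 259.0 mm

259.0


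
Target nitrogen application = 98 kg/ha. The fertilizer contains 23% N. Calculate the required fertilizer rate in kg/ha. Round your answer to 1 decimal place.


Step 1: Fertilizer rate = target N / (N content / 100)
Step 2: Rate = 98 / (23 / 100)
Step 3: Rate = 98 / 0.23
Step 4: Rate = 426.1 kg/ha

426.1


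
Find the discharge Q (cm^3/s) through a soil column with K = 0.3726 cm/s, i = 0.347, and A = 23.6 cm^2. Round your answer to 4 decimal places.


Step 1: Apply Darcy's law: Q = K * i * A
Step 2: Q = 0.3726 * 0.347 * 23.6
Step 3: Q = 3.0513 cm^3/s

3.0513


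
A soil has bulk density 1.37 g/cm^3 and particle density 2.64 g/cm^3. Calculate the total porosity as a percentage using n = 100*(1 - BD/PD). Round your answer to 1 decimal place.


Step 1: Formula: n = 100 * (1 - BD / PD)
Step 2: n = 100 * (1 - 1.37 / 2.64)
Step 3: n = 100 * (1 - 0.51894)
Step 4: n = 48.1%

48.1


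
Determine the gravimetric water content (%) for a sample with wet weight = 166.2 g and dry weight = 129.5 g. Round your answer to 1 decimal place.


Step 1: Water mass = wet - dry = 166.2 - 129.5 = 36.7 g
Step 2: w = 100 * water mass / dry mass
Step 3: w = 100 * 36.7 / 129.5 = 28.3%

28.3


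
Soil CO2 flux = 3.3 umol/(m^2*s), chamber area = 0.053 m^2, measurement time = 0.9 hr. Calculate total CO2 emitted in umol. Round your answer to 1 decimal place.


Step 1: Convert time to seconds: 0.9 hr * 3600 = 3240.0 s
Step 2: Total = flux * area * time_s
Step 3: Total = 3.3 * 0.053 * 3240.0
Step 4: Total = 566.7 umol

566.7


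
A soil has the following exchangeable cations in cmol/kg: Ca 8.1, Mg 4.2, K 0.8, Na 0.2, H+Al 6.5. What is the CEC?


Step 1: CEC = Ca + Mg + K + Na + (H+Al)
Step 2: CEC = 8.1 + 4.2 + 0.8 + 0.2 + 6.5
Step 3: CEC = 19.8 cmol/kg

19.8


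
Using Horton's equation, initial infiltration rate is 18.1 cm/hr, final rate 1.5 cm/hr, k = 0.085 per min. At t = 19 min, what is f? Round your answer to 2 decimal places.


Step 1: f = fc + (f0 - fc) * exp(-k * t)
Step 2: exp(-0.085 * 19) = 0.198891
Step 3: f = 1.5 + (18.1 - 1.5) * 0.198891
Step 4: f = 1.5 + 16.6 * 0.198891
Step 5: f = 4.8 cm/hr

4.8


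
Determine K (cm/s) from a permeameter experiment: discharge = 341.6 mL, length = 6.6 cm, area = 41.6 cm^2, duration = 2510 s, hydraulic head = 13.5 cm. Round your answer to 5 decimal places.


Step 1: K = Q * L / (A * t * h)
Step 2: Numerator = 341.6 * 6.6 = 2254.56
Step 3: Denominator = 41.6 * 2510 * 13.5 = 1409616.0
Step 4: K = 2254.56 / 1409616.0 = 0.0016 cm/s

0.0016


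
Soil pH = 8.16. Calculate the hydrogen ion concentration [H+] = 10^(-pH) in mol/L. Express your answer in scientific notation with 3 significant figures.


Step 1: [H+] = 10^(-pH)
Step 2: [H+] = 10^(-8.16)
Step 3: [H+] = 6.92e-09 mol/L

6.92e-09


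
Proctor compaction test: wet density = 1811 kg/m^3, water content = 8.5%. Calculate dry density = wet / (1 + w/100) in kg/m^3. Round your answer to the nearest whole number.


Step 1: Dry density = wet density / (1 + w/100)
Step 2: Dry density = 1811 / (1 + 8.5/100)
Step 3: Dry density = 1811 / 1.085
Step 4: Dry density = 1669 kg/m^3

1669


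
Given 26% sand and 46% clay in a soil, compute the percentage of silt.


Step 1: sand + silt + clay = 100%
Step 2: silt = 100 - sand - clay
Step 3: silt = 100 - 26 - 46
Step 4: silt = 28%

28


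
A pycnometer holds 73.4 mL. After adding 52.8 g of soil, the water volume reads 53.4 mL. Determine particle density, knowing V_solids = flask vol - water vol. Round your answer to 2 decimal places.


Step 1: Volume of solids = flask volume - water volume with soil
Step 2: V_solids = 73.4 - 53.4 = 20.0 mL
Step 3: Particle density = mass / V_solids = 52.8 / 20.0 = 2.64 g/cm^3

2.64


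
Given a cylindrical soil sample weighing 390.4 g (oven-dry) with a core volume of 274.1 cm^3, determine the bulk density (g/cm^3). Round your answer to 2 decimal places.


Step 1: Identify the formula: BD = dry mass / volume
Step 2: Substitute values: BD = 390.4 / 274.1
Step 3: BD = 1.42 g/cm^3

1.42


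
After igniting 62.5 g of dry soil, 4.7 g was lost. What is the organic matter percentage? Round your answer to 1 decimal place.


Step 1: OM% = 100 * LOI / sample mass
Step 2: OM = 100 * 4.7 / 62.5
Step 3: OM = 7.5%

7.5


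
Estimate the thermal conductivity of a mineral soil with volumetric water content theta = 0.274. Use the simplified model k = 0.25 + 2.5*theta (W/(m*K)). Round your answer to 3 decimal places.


Step 1: k = 0.25 + 2.5 * theta
Step 2: k = 0.25 + 2.5 * 0.274
Step 3: k = 0.25 + 0.685
Step 4: k = 0.935 W/(m*K)

0.935


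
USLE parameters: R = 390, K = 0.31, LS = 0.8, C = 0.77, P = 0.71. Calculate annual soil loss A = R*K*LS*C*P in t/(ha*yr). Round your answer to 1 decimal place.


Step 1: A = R * K * LS * C * P
Step 2: R * K = 390 * 0.31 = 120.9
Step 3: (R*K) * LS = 120.9 * 0.8 = 96.72
Step 4: * C * P = 96.72 * 0.77 * 0.71 = 52.9
Step 5: A = 52.9 t/(ha*yr)

52.9


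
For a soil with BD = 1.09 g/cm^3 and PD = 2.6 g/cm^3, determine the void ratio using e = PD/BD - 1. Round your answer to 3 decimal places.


Step 1: e = PD / BD - 1
Step 2: e = 2.6 / 1.09 - 1
Step 3: e = 2.38532 - 1
Step 4: e = 1.385

1.385


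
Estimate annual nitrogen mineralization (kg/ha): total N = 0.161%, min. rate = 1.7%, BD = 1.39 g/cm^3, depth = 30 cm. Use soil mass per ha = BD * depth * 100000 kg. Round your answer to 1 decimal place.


Step 1: Soil mass per ha = BD * depth * 100000 = 1.39 * 30 * 100000 = 4170000 kg
Step 2: Total N pool = soil mass * N%/100 = 4170000 * 0.161/100 = 6713.7 kg/ha
Step 3: N mineralized = N pool * rate%/100 = 6713.7 * 1.7/100 = 114.1 kg/ha/yr

114.1


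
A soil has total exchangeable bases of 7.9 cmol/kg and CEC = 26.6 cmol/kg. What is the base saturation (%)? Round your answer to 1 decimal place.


Step 1: BS = 100 * (sum of bases) / CEC
Step 2: BS = 100 * 7.9 / 26.6
Step 3: BS = 29.7%

29.7


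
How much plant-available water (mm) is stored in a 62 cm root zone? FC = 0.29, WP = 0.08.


Step 1: Available water = (FC - WP) * depth * 10
Step 2: AW = (0.29 - 0.08) * 62 * 10
Step 3: AW = 0.21 * 62 * 10
Step 4: AW = 130.2 mm

130.2


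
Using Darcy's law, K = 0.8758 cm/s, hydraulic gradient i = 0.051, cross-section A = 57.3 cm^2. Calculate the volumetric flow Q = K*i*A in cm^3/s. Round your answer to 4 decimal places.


Step 1: Apply Darcy's law: Q = K * i * A
Step 2: Q = 0.8758 * 0.051 * 57.3
Step 3: Q = 2.5594 cm^3/s

2.5594


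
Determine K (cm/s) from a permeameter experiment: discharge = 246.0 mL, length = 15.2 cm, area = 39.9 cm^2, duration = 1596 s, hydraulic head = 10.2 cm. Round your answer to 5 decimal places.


Step 1: K = Q * L / (A * t * h)
Step 2: Numerator = 246.0 * 15.2 = 3739.2
Step 3: Denominator = 39.9 * 1596 * 10.2 = 649540.08
Step 4: K = 3739.2 / 649540.08 = 0.00576 cm/s

0.00576


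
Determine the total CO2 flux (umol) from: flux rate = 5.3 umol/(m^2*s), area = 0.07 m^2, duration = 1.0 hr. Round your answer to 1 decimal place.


Step 1: Convert time to seconds: 1.0 hr * 3600 = 3600.0 s
Step 2: Total = flux * area * time_s
Step 3: Total = 5.3 * 0.07 * 3600.0
Step 4: Total = 1335.6 umol

1335.6


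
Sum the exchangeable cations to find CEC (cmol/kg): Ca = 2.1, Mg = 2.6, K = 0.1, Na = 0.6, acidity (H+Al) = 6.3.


Step 1: CEC = Ca + Mg + K + Na + (H+Al)
Step 2: CEC = 2.1 + 2.6 + 0.1 + 0.6 + 6.3
Step 3: CEC = 11.7 cmol/kg

11.7


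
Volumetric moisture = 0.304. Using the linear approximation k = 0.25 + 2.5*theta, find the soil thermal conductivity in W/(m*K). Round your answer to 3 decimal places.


Step 1: k = 0.25 + 2.5 * theta
Step 2: k = 0.25 + 2.5 * 0.304
Step 3: k = 0.25 + 0.76
Step 4: k = 1.01 W/(m*K)

1.01


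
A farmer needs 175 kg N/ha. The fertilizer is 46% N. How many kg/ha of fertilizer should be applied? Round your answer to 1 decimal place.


Step 1: Fertilizer rate = target N / (N content / 100)
Step 2: Rate = 175 / (46 / 100)
Step 3: Rate = 175 / 0.46
Step 4: Rate = 380.4 kg/ha

380.4


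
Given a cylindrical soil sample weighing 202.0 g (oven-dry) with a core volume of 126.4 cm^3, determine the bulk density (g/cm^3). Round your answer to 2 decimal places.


Step 1: Identify the formula: BD = dry mass / volume
Step 2: Substitute values: BD = 202.0 / 126.4
Step 3: BD = 1.6 g/cm^3

1.6


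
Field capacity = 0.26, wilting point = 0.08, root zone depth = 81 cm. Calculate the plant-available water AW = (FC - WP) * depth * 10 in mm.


Step 1: Available water = (FC - WP) * depth * 10
Step 2: AW = (0.26 - 0.08) * 81 * 10
Step 3: AW = 0.18 * 81 * 10
Step 4: AW = 145.8 mm

145.8


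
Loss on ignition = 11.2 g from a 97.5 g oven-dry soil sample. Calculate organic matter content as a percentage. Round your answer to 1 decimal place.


Step 1: OM% = 100 * LOI / sample mass
Step 2: OM = 100 * 11.2 / 97.5
Step 3: OM = 11.5%

11.5


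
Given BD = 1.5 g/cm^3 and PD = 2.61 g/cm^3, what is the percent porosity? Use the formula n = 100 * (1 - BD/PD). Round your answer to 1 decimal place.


Step 1: Formula: n = 100 * (1 - BD / PD)
Step 2: n = 100 * (1 - 1.5 / 2.61)
Step 3: n = 100 * (1 - 0.57471)
Step 4: n = 42.5%

42.5


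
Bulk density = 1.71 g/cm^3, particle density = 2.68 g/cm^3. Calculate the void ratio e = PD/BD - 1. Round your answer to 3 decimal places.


Step 1: e = PD / BD - 1
Step 2: e = 2.68 / 1.71 - 1
Step 3: e = 1.56725 - 1
Step 4: e = 0.567

0.567


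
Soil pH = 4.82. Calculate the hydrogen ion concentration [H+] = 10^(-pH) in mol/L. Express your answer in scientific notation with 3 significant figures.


Step 1: [H+] = 10^(-pH)
Step 2: [H+] = 10^(-4.82)
Step 3: [H+] = 1.51e-05 mol/L

1.51e-05


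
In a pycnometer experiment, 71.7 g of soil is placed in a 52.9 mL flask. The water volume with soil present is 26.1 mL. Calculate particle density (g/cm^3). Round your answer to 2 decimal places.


Step 1: Volume of solids = flask volume - water volume with soil
Step 2: V_solids = 52.9 - 26.1 = 26.8 mL
Step 3: Particle density = mass / V_solids = 71.7 / 26.8 = 2.68 g/cm^3

2.68


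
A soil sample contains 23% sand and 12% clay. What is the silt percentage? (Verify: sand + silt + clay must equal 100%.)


Step 1: sand + silt + clay = 100%
Step 2: silt = 100 - sand - clay
Step 3: silt = 100 - 23 - 12
Step 4: silt = 65%

65


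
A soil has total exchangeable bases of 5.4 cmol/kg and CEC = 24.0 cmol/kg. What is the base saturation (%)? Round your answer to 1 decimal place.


Step 1: BS = 100 * (sum of bases) / CEC
Step 2: BS = 100 * 5.4 / 24.0
Step 3: BS = 22.5%

22.5


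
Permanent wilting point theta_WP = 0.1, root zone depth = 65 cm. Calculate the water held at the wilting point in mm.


Step 1: Water (mm) = theta_WP * depth * 10
Step 2: Water = 0.1 * 65 * 10
Step 3: Water = 65.0 mm

65.0


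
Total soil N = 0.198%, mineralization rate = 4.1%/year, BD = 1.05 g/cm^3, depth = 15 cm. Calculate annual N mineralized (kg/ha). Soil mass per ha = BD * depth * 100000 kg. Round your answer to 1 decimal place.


Step 1: Soil mass per ha = BD * depth * 100000 = 1.05 * 15 * 100000 = 1575000 kg
Step 2: Total N pool = soil mass * N%/100 = 1575000 * 0.198/100 = 3118.5 kg/ha
Step 3: N mineralized = N pool * rate%/100 = 3118.5 * 4.1/100 = 127.9 kg/ha/yr

127.9


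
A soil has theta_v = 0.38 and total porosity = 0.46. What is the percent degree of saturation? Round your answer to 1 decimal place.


Step 1: S = 100 * theta_v / n
Step 2: S = 100 * 0.38 / 0.46
Step 3: S = 82.6%

82.6


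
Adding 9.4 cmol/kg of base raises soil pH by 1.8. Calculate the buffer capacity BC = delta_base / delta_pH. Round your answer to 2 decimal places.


Step 1: BC = change in base / change in pH
Step 2: BC = 9.4 / 1.8
Step 3: BC = 5.22 cmol/(kg*pH unit)

5.22


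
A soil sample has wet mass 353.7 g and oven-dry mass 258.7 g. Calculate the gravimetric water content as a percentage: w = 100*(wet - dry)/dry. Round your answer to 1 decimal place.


Step 1: Water mass = wet - dry = 353.7 - 258.7 = 95.0 g
Step 2: w = 100 * water mass / dry mass
Step 3: w = 100 * 95.0 / 258.7 = 36.7%

36.7


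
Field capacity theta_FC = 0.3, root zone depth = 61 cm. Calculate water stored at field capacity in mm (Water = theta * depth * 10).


Step 1: Water (mm) = theta_FC * depth (cm) * 10
Step 2: Water = 0.3 * 61 * 10
Step 3: Water = 183.0 mm

183.0


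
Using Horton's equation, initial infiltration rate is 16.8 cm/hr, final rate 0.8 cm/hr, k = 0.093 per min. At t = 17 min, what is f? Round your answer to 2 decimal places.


Step 1: f = fc + (f0 - fc) * exp(-k * t)
Step 2: exp(-0.093 * 17) = 0.205769
Step 3: f = 0.8 + (16.8 - 0.8) * 0.205769
Step 4: f = 0.8 + 16.0 * 0.205769
Step 5: f = 4.09 cm/hr

4.09


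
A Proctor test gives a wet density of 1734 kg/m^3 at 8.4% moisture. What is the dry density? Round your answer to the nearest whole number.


Step 1: Dry density = wet density / (1 + w/100)
Step 2: Dry density = 1734 / (1 + 8.4/100)
Step 3: Dry density = 1734 / 1.084
Step 4: Dry density = 1600 kg/m^3

1600


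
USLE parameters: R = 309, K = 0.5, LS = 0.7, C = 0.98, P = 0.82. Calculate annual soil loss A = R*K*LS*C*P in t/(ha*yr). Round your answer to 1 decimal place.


Step 1: A = R * K * LS * C * P
Step 2: R * K = 309 * 0.5 = 154.5
Step 3: (R*K) * LS = 154.5 * 0.7 = 108.15
Step 4: * C * P = 108.15 * 0.98 * 0.82 = 86.9
Step 5: A = 86.9 t/(ha*yr)

86.9


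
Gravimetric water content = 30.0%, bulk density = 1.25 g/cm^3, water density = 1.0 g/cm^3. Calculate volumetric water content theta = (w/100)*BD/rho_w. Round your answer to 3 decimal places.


Step 1: theta = (w / 100) * BD / rho_w
Step 2: theta = (30.0 / 100) * 1.25 / 1.0
Step 3: theta = 0.3 * 1.25
Step 4: theta = 0.375

0.375


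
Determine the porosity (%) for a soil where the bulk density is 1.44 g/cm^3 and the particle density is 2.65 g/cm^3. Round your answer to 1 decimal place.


Step 1: Formula: n = 100 * (1 - BD / PD)
Step 2: n = 100 * (1 - 1.44 / 2.65)
Step 3: n = 100 * (1 - 0.5434)
Step 4: n = 45.7%

45.7


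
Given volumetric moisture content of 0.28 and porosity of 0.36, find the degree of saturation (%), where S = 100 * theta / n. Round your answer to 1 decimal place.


Step 1: S = 100 * theta_v / n
Step 2: S = 100 * 0.28 / 0.36
Step 3: S = 77.8%

77.8


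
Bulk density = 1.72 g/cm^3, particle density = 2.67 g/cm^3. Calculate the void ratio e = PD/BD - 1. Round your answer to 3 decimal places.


Step 1: e = PD / BD - 1
Step 2: e = 2.67 / 1.72 - 1
Step 3: e = 1.55233 - 1
Step 4: e = 0.552

0.552


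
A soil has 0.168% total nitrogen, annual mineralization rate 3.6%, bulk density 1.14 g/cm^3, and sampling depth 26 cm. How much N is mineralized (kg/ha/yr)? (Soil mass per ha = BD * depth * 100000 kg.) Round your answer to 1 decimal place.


Step 1: Soil mass per ha = BD * depth * 100000 = 1.14 * 26 * 100000 = 2964000 kg
Step 2: Total N pool = soil mass * N%/100 = 2964000 * 0.168/100 = 4979.52 kg/ha
Step 3: N mineralized = N pool * rate%/100 = 4979.52 * 3.6/100 = 179.3 kg/ha/yr

179.3


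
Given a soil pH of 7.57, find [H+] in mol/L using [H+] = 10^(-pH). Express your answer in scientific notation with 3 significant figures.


Step 1: [H+] = 10^(-pH)
Step 2: [H+] = 10^(-7.57)
Step 3: [H+] = 2.69e-08 mol/L

2.69e-08


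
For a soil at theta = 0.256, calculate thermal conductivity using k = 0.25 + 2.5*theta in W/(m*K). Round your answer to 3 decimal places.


Step 1: k = 0.25 + 2.5 * theta
Step 2: k = 0.25 + 2.5 * 0.256
Step 3: k = 0.25 + 0.64
Step 4: k = 0.89 W/(m*K)

0.89


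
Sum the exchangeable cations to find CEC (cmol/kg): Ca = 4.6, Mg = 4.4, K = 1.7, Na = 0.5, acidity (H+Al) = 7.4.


Step 1: CEC = Ca + Mg + K + Na + (H+Al)
Step 2: CEC = 4.6 + 4.4 + 1.7 + 0.5 + 7.4
Step 3: CEC = 18.6 cmol/kg

18.6


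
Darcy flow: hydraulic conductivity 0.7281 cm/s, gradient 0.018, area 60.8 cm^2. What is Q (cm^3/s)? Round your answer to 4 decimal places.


Step 1: Apply Darcy's law: Q = K * i * A
Step 2: Q = 0.7281 * 0.018 * 60.8
Step 3: Q = 0.7968 cm^3/s

0.7968


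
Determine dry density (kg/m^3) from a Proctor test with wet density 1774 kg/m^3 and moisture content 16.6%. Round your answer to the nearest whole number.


Step 1: Dry density = wet density / (1 + w/100)
Step 2: Dry density = 1774 / (1 + 16.6/100)
Step 3: Dry density = 1774 / 1.166
Step 4: Dry density = 1521 kg/m^3

1521


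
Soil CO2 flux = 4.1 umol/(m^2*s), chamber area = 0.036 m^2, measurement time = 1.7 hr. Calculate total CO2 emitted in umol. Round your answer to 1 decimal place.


Step 1: Convert time to seconds: 1.7 hr * 3600 = 6120.0 s
Step 2: Total = flux * area * time_s
Step 3: Total = 4.1 * 0.036 * 6120.0
Step 4: Total = 903.3 umol

903.3


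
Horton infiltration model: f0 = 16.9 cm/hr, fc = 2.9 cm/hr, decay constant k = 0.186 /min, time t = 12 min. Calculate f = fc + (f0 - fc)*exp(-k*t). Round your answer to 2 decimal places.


Step 1: f = fc + (f0 - fc) * exp(-k * t)
Step 2: exp(-0.186 * 12) = 0.107314
Step 3: f = 2.9 + (16.9 - 2.9) * 0.107314
Step 4: f = 2.9 + 14.0 * 0.107314
Step 5: f = 4.4 cm/hr

4.4


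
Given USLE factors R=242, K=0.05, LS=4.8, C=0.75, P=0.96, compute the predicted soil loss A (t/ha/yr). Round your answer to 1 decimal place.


Step 1: A = R * K * LS * C * P
Step 2: R * K = 242 * 0.05 = 12.1
Step 3: (R*K) * LS = 12.1 * 4.8 = 58.08
Step 4: * C * P = 58.08 * 0.75 * 0.96 = 41.8
Step 5: A = 41.8 t/(ha*yr)

41.8


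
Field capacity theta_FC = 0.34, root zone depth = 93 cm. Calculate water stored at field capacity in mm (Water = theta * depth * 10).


Step 1: Water (mm) = theta_FC * depth (cm) * 10
Step 2: Water = 0.34 * 93 * 10
Step 3: Water = 316.2 mm

316.2


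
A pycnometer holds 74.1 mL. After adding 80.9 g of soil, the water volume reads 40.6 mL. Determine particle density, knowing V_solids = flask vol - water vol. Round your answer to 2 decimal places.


Step 1: Volume of solids = flask volume - water volume with soil
Step 2: V_solids = 74.1 - 40.6 = 33.5 mL
Step 3: Particle density = mass / V_solids = 80.9 / 33.5 = 2.41 g/cm^3

2.41


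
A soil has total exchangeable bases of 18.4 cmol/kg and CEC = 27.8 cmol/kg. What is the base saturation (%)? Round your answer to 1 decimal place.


Step 1: BS = 100 * (sum of bases) / CEC
Step 2: BS = 100 * 18.4 / 27.8
Step 3: BS = 66.2%

66.2


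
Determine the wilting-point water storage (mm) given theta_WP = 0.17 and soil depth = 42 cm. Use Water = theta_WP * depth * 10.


Step 1: Water (mm) = theta_WP * depth * 10
Step 2: Water = 0.17 * 42 * 10
Step 3: Water = 71.4 mm

71.4


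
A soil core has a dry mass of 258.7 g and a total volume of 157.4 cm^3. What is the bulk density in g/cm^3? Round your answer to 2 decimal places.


Step 1: Identify the formula: BD = dry mass / volume
Step 2: Substitute values: BD = 258.7 / 157.4
Step 3: BD = 1.64 g/cm^3

1.64


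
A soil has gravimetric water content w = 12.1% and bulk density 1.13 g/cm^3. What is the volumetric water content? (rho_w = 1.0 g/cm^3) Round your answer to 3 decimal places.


Step 1: theta = (w / 100) * BD / rho_w
Step 2: theta = (12.1 / 100) * 1.13 / 1.0
Step 3: theta = 0.121 * 1.13
Step 4: theta = 0.137

0.137


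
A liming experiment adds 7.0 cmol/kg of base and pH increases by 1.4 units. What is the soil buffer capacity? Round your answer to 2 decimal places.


Step 1: BC = change in base / change in pH
Step 2: BC = 7.0 / 1.4
Step 3: BC = 5.0 cmol/(kg*pH unit)

5.0


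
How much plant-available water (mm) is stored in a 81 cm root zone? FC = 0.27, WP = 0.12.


Step 1: Available water = (FC - WP) * depth * 10
Step 2: AW = (0.27 - 0.12) * 81 * 10
Step 3: AW = 0.15 * 81 * 10
Step 4: AW = 121.5 mm

121.5


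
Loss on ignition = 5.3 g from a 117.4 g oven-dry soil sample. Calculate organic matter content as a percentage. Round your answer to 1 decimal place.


Step 1: OM% = 100 * LOI / sample mass
Step 2: OM = 100 * 5.3 / 117.4
Step 3: OM = 4.5%

4.5


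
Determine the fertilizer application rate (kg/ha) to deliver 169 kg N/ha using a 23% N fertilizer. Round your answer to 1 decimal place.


Step 1: Fertilizer rate = target N / (N content / 100)
Step 2: Rate = 169 / (23 / 100)
Step 3: Rate = 169 / 0.23
Step 4: Rate = 734.8 kg/ha

734.8


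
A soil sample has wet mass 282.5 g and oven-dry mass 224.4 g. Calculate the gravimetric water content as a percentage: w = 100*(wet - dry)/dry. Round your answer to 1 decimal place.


Step 1: Water mass = wet - dry = 282.5 - 224.4 = 58.1 g
Step 2: w = 100 * water mass / dry mass
Step 3: w = 100 * 58.1 / 224.4 = 25.9%

25.9


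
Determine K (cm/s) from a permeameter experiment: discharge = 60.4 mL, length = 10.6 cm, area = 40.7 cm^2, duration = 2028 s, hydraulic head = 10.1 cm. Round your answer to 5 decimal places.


Step 1: K = Q * L / (A * t * h)
Step 2: Numerator = 60.4 * 10.6 = 640.24
Step 3: Denominator = 40.7 * 2028 * 10.1 = 833649.96
Step 4: K = 640.24 / 833649.96 = 0.00077 cm/s

0.00077


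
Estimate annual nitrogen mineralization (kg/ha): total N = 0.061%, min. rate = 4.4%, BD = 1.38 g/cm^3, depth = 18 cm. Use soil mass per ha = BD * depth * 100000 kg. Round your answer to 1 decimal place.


Step 1: Soil mass per ha = BD * depth * 100000 = 1.38 * 18 * 100000 = 2484000 kg
Step 2: Total N pool = soil mass * N%/100 = 2484000 * 0.061/100 = 1515.24 kg/ha
Step 3: N mineralized = N pool * rate%/100 = 1515.24 * 4.4/100 = 66.7 kg/ha/yr

66.7


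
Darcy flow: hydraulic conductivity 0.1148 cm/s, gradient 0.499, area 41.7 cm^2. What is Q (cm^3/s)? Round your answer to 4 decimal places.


Step 1: Apply Darcy's law: Q = K * i * A
Step 2: Q = 0.1148 * 0.499 * 41.7
Step 3: Q = 2.3888 cm^3/s

2.3888


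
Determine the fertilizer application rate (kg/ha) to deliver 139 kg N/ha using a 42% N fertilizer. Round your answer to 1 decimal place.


Step 1: Fertilizer rate = target N / (N content / 100)
Step 2: Rate = 139 / (42 / 100)
Step 3: Rate = 139 / 0.42
Step 4: Rate = 331.0 kg/ha

331.0


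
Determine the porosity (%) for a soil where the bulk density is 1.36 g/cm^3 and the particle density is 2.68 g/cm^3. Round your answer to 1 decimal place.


Step 1: Formula: n = 100 * (1 - BD / PD)
Step 2: n = 100 * (1 - 1.36 / 2.68)
Step 3: n = 100 * (1 - 0.50746)
Step 4: n = 49.3%

49.3


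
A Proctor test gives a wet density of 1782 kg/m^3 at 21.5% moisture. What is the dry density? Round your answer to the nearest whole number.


Step 1: Dry density = wet density / (1 + w/100)
Step 2: Dry density = 1782 / (1 + 21.5/100)
Step 3: Dry density = 1782 / 1.215
Step 4: Dry density = 1467 kg/m^3

1467


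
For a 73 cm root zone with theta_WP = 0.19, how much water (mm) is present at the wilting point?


Step 1: Water (mm) = theta_WP * depth * 10
Step 2: Water = 0.19 * 73 * 10
Step 3: Water = 138.7 mm

138.7


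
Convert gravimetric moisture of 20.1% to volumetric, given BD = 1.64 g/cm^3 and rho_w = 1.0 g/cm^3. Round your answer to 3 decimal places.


Step 1: theta = (w / 100) * BD / rho_w
Step 2: theta = (20.1 / 100) * 1.64 / 1.0
Step 3: theta = 0.201 * 1.64
Step 4: theta = 0.33

0.33


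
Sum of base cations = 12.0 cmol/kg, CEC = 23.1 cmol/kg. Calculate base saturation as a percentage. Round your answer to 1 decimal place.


Step 1: BS = 100 * (sum of bases) / CEC
Step 2: BS = 100 * 12.0 / 23.1
Step 3: BS = 51.9%

51.9


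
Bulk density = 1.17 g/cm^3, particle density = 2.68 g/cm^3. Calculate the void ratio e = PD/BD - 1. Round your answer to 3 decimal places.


Step 1: e = PD / BD - 1
Step 2: e = 2.68 / 1.17 - 1
Step 3: e = 2.2906 - 1
Step 4: e = 1.291

1.291


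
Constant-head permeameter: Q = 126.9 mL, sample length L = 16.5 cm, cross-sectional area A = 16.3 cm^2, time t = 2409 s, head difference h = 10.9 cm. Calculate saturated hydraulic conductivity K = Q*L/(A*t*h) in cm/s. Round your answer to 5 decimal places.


Step 1: K = Q * L / (A * t * h)
Step 2: Numerator = 126.9 * 16.5 = 2093.85
Step 3: Denominator = 16.3 * 2409 * 10.9 = 428007.03
Step 4: K = 2093.85 / 428007.03 = 0.00489 cm/s

0.00489


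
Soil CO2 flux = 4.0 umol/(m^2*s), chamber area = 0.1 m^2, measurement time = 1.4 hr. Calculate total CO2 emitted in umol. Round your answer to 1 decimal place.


Step 1: Convert time to seconds: 1.4 hr * 3600 = 5040.0 s
Step 2: Total = flux * area * time_s
Step 3: Total = 4.0 * 0.1 * 5040.0
Step 4: Total = 2016.0 umol

2016.0


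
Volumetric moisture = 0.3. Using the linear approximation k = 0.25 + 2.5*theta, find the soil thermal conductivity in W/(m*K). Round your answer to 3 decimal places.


Step 1: k = 0.25 + 2.5 * theta
Step 2: k = 0.25 + 2.5 * 0.3
Step 3: k = 0.25 + 0.75
Step 4: k = 1.0 W/(m*K)

1.0


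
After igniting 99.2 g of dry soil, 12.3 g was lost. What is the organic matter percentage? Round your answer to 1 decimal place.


Step 1: OM% = 100 * LOI / sample mass
Step 2: OM = 100 * 12.3 / 99.2
Step 3: OM = 12.4%

12.4


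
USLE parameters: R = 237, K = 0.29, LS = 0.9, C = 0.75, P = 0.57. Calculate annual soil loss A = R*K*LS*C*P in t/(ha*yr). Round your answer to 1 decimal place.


Step 1: A = R * K * LS * C * P
Step 2: R * K = 237 * 0.29 = 68.73
Step 3: (R*K) * LS = 68.73 * 0.9 = 61.857
Step 4: * C * P = 61.857 * 0.75 * 0.57 = 26.4
Step 5: A = 26.4 t/(ha*yr)

26.4


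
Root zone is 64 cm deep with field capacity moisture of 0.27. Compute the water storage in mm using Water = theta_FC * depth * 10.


Step 1: Water (mm) = theta_FC * depth (cm) * 10
Step 2: Water = 0.27 * 64 * 10
Step 3: Water = 172.8 mm

172.8


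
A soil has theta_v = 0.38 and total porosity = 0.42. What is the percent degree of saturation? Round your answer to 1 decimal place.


Step 1: S = 100 * theta_v / n
Step 2: S = 100 * 0.38 / 0.42
Step 3: S = 90.5%

90.5


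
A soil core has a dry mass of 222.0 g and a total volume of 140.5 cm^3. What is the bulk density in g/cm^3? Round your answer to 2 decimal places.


Step 1: Identify the formula: BD = dry mass / volume
Step 2: Substitute values: BD = 222.0 / 140.5
Step 3: BD = 1.58 g/cm^3

1.58


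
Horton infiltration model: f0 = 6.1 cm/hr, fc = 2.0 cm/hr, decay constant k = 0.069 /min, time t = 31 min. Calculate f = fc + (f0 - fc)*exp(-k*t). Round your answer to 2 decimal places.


Step 1: f = fc + (f0 - fc) * exp(-k * t)
Step 2: exp(-0.069 * 31) = 0.117773
Step 3: f = 2.0 + (6.1 - 2.0) * 0.117773
Step 4: f = 2.0 + 4.1 * 0.117773
Step 5: f = 2.48 cm/hr

2.48


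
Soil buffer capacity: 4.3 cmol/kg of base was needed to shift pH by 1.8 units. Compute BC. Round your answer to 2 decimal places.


Step 1: BC = change in base / change in pH
Step 2: BC = 4.3 / 1.8
Step 3: BC = 2.39 cmol/(kg*pH unit)

2.39


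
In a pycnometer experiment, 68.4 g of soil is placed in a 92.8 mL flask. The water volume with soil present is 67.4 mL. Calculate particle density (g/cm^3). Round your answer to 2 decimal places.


Step 1: Volume of solids = flask volume - water volume with soil
Step 2: V_solids = 92.8 - 67.4 = 25.4 mL
Step 3: Particle density = mass / V_solids = 68.4 / 25.4 = 2.69 g/cm^3

2.69


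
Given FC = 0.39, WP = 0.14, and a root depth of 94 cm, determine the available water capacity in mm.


Step 1: Available water = (FC - WP) * depth * 10
Step 2: AW = (0.39 - 0.14) * 94 * 10
Step 3: AW = 0.25 * 94 * 10
Step 4: AW = 235.0 mm

235.0


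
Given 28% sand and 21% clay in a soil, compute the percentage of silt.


Step 1: sand + silt + clay = 100%
Step 2: silt = 100 - sand - clay
Step 3: silt = 100 - 28 - 21
Step 4: silt = 51%

51


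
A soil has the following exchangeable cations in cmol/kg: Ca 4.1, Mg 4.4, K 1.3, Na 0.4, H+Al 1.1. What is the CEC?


Step 1: CEC = Ca + Mg + K + Na + (H+Al)
Step 2: CEC = 4.1 + 4.4 + 1.3 + 0.4 + 1.1
Step 3: CEC = 11.3 cmol/kg

11.3


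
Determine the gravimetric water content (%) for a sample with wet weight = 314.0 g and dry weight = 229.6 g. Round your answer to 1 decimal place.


Step 1: Water mass = wet - dry = 314.0 - 229.6 = 84.4 g
Step 2: w = 100 * water mass / dry mass
Step 3: w = 100 * 84.4 / 229.6 = 36.8%

36.8


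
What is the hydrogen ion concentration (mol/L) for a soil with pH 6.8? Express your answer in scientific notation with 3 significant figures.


Step 1: [H+] = 10^(-pH)
Step 2: [H+] = 10^(-6.8)
Step 3: [H+] = 1.58e-07 mol/L

1.58e-07


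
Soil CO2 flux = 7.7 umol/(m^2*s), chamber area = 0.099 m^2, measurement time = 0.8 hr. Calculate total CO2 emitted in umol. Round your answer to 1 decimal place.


Step 1: Convert time to seconds: 0.8 hr * 3600 = 2880.0 s
Step 2: Total = flux * area * time_s
Step 3: Total = 7.7 * 0.099 * 2880.0
Step 4: Total = 2195.4 umol

2195.4


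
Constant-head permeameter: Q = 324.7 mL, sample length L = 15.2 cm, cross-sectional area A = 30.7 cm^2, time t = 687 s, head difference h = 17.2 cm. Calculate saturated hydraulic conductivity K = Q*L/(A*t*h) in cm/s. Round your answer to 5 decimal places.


Step 1: K = Q * L / (A * t * h)
Step 2: Numerator = 324.7 * 15.2 = 4935.44
Step 3: Denominator = 30.7 * 687 * 17.2 = 362763.48
Step 4: K = 4935.44 / 362763.48 = 0.01361 cm/s

0.01361


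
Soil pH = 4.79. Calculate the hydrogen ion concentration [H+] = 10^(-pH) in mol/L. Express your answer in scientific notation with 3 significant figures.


Step 1: [H+] = 10^(-pH)
Step 2: [H+] = 10^(-4.79)
Step 3: [H+] = 1.62e-05 mol/L

1.62e-05


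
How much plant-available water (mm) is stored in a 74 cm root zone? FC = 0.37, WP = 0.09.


Step 1: Available water = (FC - WP) * depth * 10
Step 2: AW = (0.37 - 0.09) * 74 * 10
Step 3: AW = 0.28 * 74 * 10
Step 4: AW = 207.2 mm

207.2


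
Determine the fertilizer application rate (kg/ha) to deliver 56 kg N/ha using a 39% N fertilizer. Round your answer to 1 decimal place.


Step 1: Fertilizer rate = target N / (N content / 100)
Step 2: Rate = 56 / (39 / 100)
Step 3: Rate = 56 / 0.39
Step 4: Rate = 143.6 kg/ha

143.6


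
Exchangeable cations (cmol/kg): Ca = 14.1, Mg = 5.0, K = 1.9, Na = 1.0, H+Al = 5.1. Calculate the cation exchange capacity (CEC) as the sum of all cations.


Step 1: CEC = Ca + Mg + K + Na + (H+Al)
Step 2: CEC = 14.1 + 5.0 + 1.9 + 1.0 + 5.1
Step 3: CEC = 27.1 cmol/kg

27.1


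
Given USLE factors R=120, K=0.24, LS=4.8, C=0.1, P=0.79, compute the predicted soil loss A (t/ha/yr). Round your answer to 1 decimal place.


Step 1: A = R * K * LS * C * P
Step 2: R * K = 120 * 0.24 = 28.8
Step 3: (R*K) * LS = 28.8 * 4.8 = 138.24
Step 4: * C * P = 138.24 * 0.1 * 0.79 = 10.9
Step 5: A = 10.9 t/(ha*yr)

10.9


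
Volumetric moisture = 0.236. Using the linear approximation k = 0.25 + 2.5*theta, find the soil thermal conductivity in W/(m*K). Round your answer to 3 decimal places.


Step 1: k = 0.25 + 2.5 * theta
Step 2: k = 0.25 + 2.5 * 0.236
Step 3: k = 0.25 + 0.59
Step 4: k = 0.84 W/(m*K)

0.84


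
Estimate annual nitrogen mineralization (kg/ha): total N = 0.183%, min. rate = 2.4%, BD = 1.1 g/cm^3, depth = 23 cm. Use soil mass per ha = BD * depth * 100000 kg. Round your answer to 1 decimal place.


Step 1: Soil mass per ha = BD * depth * 100000 = 1.1 * 23 * 100000 = 2530000 kg
Step 2: Total N pool = soil mass * N%/100 = 2530000 * 0.183/100 = 4629.9 kg/ha
Step 3: N mineralized = N pool * rate%/100 = 4629.9 * 2.4/100 = 111.1 kg/ha/yr

111.1
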